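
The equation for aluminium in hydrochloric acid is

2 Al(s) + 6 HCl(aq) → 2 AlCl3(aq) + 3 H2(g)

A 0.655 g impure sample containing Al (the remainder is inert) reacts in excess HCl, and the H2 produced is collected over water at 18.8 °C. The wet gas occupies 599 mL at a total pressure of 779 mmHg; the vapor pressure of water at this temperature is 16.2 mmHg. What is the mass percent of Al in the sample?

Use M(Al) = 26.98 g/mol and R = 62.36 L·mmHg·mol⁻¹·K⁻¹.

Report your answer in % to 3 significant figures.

P(H2) = 779 − 16.2 = 762.8 mmHg
n(H2) = PV/RT = (762.8 × 0.5990) / (62.36 × 291.95) = 0.02510 mol
n(Al) = (2/3) × 0.02510 = 0.01673 mol
m(Al) = 0.01673 × 26.98 = 0.4514 g
%Al = 0.4514 / 0.655 × 100 = 68.92%

68.9 %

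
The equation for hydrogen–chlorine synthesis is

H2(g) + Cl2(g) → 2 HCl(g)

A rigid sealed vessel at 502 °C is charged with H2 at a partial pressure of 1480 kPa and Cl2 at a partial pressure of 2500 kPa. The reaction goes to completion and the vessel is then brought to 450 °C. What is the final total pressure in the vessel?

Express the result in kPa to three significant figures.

3710 kPa

Because the vessel is rigid and T is held at 502 °C, work the stoichiometry in partial pressures (P_i = n_iRT/V).
P(Cl2) required for 1480 kPa of H2 = (1/1) × 1480 = 1480 kPa; available 2500 kPa, so H2 is limiting.
P(Cl2) remaining = 2500 − (1/1) × 1480 = 1020 kPa
P(gaseous products) = (2)/1 × 1480 = 2960 kPa
P_total at 502 °C = 1020 + 2960 = 3980 kPa
Scaling to 450 °C: P = 3980 × 723.15/775.15 = 3713 kPa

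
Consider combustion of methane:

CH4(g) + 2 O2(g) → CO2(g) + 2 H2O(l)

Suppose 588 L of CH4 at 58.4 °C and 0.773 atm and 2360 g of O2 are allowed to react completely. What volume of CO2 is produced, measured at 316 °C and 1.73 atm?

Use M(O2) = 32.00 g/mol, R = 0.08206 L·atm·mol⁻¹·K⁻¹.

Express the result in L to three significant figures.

467 L

n(CH4) = PV/RT = (0.773 × 588) / (0.08206 × 331.55) = 16.71 mol
n(O2) = 2360 / 32.00 = 73.75 mol
For 16.71 mol CH4, stoichiometry requires (2/1) × 16.71 = 33.42 mol O2; 73.75 mol is available, so CH4 is limiting.
n(CO2) = (1/1) × 16.71 = 16.71 mol
V(CO2) = nRT/P = 16.71 × 0.08206 × 589.15 / 1.73 = 467.0 L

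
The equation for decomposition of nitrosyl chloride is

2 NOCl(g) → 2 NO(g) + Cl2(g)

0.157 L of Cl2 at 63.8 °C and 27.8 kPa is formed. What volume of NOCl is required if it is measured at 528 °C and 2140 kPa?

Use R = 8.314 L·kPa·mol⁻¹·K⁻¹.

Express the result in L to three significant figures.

0.00970 L

n(Cl2) = PV/RT = (27.8 × 0.157) / (8.314 × 336.95) = 0.001558 mol
n(NOCl) = (2/1) × 0.001558 = 0.003116 mol
V = nRT/P = 0.003116 × 8.314 × 801.15 / 2140 = 0.009699 L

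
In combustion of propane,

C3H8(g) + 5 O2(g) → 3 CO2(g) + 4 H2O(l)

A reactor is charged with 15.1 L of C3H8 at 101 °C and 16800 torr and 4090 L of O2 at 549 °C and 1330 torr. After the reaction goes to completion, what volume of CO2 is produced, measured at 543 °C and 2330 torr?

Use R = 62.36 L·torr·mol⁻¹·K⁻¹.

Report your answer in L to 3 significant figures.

712 L

n(C3H8) = PV/RT = (16800 × 15.1) / (62.36 × 374.15) = 10.87 mol
n(O2) = PV/RT = (1330 × 4090) / (62.36 × 822.15) = 106.1 mol
For 10.87 mol C3H8, stoichiometry requires (5/1) × 10.87 = 54.35 mol O2; 106.1 mol is available, so C3H8 is limiting.
n(CO2) = (3/1) × 10.87 = 32.61 mol
V(CO2) = nRT/P = 32.61 × 62.36 × 816.15 / 2330 = 712.3 L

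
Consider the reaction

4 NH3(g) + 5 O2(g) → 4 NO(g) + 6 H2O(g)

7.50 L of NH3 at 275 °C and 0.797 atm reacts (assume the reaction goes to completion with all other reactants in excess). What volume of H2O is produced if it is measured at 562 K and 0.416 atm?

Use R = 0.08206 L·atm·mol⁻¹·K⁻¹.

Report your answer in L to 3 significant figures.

22.1 L

n(NH3) = PV/RT = (0.797 × 7.50) / (0.08206 × 548.15) = 0.1329 mol
n(H2O) = (6/4) × 0.1329 = 0.1993 mol
V = nRT/P = 0.1993 × 0.08206 × 562 / 0.416 = 22.09 L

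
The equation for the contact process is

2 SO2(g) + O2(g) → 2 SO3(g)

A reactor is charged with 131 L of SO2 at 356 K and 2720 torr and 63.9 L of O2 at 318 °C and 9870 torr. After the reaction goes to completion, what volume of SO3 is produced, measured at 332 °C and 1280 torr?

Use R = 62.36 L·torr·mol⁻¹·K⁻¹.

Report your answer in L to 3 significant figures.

n(SO2) = PV/RT = (2720 × 131) / (62.36 × 356) = 16.05 mol
n(O2) = PV/RT = (9870 × 63.9) / (62.36 × 591.15) = 17.11 mol
For 16.05 mol SO2, stoichiometry requires (1/2) × 16.05 = 8.025 mol O2; 17.11 mol is available, so SO2 is limiting.
n(SO3) = (2/2) × 16.05 = 16.05 mol
V(SO3) = nRT/P = 16.05 × 62.36 × 605.15 / 1280 = 473.2 L

473 L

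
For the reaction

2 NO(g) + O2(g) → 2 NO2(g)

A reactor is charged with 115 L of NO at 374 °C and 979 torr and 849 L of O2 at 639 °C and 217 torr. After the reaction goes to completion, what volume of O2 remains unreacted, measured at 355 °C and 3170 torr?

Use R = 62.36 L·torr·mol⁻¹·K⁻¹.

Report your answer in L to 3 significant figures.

n(NO) = PV/RT = (979 × 115) / (62.36 × 647.15) = 2.790 mol
n(O2) = PV/RT = (217 × 849) / (62.36 × 912.15) = 3.239 mol
For 2.790 mol NO, stoichiometry requires (1/2) × 2.790 = 1.395 mol O2; 3.239 mol is available, so NO is limiting.
n(O2) consumed = (1/2) × 2.790 = 1.395 mol; remaining = 3.239 − 1.395 = 1.844 mol
V(O2) = nRT/P = 1.844 × 62.36 × 628.15 / 3170 = 22.79 L

22.8 L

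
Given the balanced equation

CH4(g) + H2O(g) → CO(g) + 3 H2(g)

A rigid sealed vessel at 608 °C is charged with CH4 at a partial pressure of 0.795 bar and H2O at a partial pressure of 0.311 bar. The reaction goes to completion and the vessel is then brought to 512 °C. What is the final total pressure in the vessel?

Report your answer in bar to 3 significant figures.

With V and T fixed, P_i ∝ n_i, so the mole ratios apply directly to partial pressures at 608 °C.
P(H2O) required for 0.795 bar of CH4 = (1/1) × 0.795 = 0.7950 bar; available 0.311 bar, so H2O is limiting.
P(CH4) remaining = 0.795 − (1/1) × 0.311 = 0.4840 bar
P(gaseous products) = (1+3)/1 × 0.311 = 1.244 bar
P_total at 608 °C = 0.4840 + 1.244 = 1.728 bar
Scaling to 512 °C: P = 1.728 × 785.15/881.15 = 1.540 bar

1.54 bar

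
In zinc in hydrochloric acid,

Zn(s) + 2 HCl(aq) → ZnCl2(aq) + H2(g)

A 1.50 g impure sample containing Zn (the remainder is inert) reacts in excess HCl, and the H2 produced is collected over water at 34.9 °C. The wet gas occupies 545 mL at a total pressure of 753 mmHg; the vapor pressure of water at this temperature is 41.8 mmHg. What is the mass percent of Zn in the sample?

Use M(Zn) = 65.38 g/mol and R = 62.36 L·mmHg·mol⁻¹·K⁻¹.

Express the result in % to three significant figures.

87.9 %

P(H2) = 753 − 41.8 = 711.2 mmHg
n(H2) = PV/RT = (711.2 × 0.5450) / (62.36 × 308.05) = 0.02018 mol
n(Zn) = (1/1) × 0.02018 = 0.02018 mol
m(Zn) = 0.02018 × 65.38 = 1.319 g
%Zn = 1.319 / 1.50 × 100 = 87.93%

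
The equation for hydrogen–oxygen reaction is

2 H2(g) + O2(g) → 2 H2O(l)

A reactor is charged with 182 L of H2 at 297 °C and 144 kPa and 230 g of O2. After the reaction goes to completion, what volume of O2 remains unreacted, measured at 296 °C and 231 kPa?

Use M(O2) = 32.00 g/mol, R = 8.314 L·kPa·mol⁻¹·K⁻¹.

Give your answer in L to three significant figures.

90.6 L

n(H2) = PV/RT = (144 × 182) / (8.314 × 570.15) = 5.529 mol
n(O2) = 230 / 32.00 = 7.188 mol
For 5.529 mol H2, stoichiometry requires (1/2) × 5.529 = 2.764 mol O2; 7.188 mol is available, so H2 is limiting.
n(O2) consumed = (1/2) × 5.529 = 2.764 mol; remaining = 7.188 − 2.764 = 4.424 mol
V(O2) = nRT/P = 4.424 × 8.314 × 569.15 / 231 = 90.62 L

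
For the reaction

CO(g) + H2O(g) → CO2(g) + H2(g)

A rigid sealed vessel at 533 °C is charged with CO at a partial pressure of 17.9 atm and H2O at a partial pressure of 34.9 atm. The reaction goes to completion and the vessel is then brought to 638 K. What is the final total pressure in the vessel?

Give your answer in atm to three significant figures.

At constant V, partial pressures at 533 °C are proportional to moles, so apply stoichiometry directly to pressures.
P(H2O) required for 17.9 atm of CO = (1/1) × 17.9 = 17.90 atm; available 34.9 atm, so CO is limiting.
P(H2O) remaining = 34.9 − (1/1) × 17.9 = 17.00 atm
P(gaseous products) = (1+1)/1 × 17.9 = 35.80 atm
P_total at 533 °C = 17.00 + 35.80 = 52.80 atm
Scaling to 638 K: P = 52.80 × 638/806.15 = 41.79 atm

41.8 atm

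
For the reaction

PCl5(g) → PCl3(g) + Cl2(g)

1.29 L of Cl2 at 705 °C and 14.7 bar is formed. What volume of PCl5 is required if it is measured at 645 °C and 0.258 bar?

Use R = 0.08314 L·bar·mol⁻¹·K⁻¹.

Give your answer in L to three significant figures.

n(Cl2) = PV/RT = (14.7 × 1.29) / (0.08314 × 978.15) = 0.2332 mol
n(PCl5) = (1/1) × 0.2332 = 0.2332 mol
V = nRT/P = 0.2332 × 0.08314 × 918.15 / 0.258 = 69.00 L

69.0 L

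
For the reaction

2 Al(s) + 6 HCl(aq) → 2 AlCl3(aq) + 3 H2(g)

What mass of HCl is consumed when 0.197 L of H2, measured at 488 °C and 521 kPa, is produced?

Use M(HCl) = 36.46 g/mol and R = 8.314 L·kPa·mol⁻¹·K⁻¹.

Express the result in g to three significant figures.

n(H2) = PV/RT = (521 × 0.197) / (8.314 × 761.15) = 0.01622 mol
n(HCl) = (6/3) × 0.01622 = 0.03244 mol
m(HCl) = 0.03244 × 36.46 = 1.183 g

1.18 g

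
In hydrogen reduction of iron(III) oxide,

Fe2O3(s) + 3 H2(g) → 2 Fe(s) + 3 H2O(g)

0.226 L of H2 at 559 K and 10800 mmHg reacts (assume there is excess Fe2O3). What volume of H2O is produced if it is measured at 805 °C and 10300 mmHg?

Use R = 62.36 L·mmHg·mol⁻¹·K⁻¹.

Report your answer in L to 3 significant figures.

0.457 L

n(H2) = PV/RT = (10800 × 0.226) / (62.36 × 559) = 0.07002 mol
n(H2O) = (3/3) × 0.07002 = 0.07002 mol
V = nRT/P = 0.07002 × 62.36 × 1078.15 / 10300 = 0.4571 L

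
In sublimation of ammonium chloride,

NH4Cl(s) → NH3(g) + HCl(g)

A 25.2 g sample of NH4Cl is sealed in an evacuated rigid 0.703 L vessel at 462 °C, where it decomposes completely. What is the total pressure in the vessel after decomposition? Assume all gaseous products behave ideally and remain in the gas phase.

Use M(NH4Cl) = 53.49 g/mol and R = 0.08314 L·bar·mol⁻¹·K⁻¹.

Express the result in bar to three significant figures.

81.9 bar

n(NH4Cl) = 25.2 / 53.49 = 0.4711 mol
n(gas produced) = (2/1) × 0.4711 = 0.9422 mol
P = nRT/V = 0.9422 × 0.08314 × 735.15 / 0.703 = 81.92 bar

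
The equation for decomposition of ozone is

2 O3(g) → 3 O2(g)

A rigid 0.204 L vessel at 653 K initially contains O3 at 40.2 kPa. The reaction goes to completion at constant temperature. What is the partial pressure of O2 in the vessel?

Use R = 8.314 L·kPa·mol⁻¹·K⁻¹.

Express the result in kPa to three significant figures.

n(O3)₀ = PV/RT = (40.2 × 0.204) / (8.314 × 653) = 0.001511 mol
n(O2) = (3/2) × 0.001511 = 0.002266 mol
P(O2) = nRT/V = 0.002266 × 8.314 × 653 / 0.204 = 60.30 kPa

60.3 kPa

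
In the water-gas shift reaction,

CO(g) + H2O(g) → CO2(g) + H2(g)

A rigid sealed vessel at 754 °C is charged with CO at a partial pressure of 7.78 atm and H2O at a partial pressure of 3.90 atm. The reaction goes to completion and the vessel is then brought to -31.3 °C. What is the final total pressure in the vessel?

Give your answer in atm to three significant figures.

At constant V, partial pressures at 754 °C are proportional to moles, so apply stoichiometry directly to pressures.
P(H2O) required for 7.78 atm of CO = (1/1) × 7.78 = 7.780 atm; available 3.90 atm, so H2O is limiting.
P(CO) remaining = 7.78 − (1/1) × 3.90 = 3.880 atm
P(gaseous products) = (1+1)/1 × 3.90 = 7.800 atm
P_total at 754 °C = 3.880 + 7.800 = 11.68 atm
Scaling to -31.3 °C: P = 11.68 × 241.85/1027.15 = 2.750 atm

2.75 atm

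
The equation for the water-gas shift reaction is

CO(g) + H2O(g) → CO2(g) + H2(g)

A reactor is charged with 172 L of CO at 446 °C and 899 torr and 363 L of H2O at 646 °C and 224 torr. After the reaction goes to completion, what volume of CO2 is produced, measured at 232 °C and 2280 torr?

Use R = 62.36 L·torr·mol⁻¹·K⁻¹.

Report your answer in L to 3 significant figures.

19.6 L

n(CO) = PV/RT = (899 × 172) / (62.36 × 719.15) = 3.448 mol
n(H2O) = PV/RT = (224 × 363) / (62.36 × 919.15) = 1.419 mol
For 3.448 mol CO, stoichiometry requires (1/1) × 3.448 = 3.448 mol H2O; 1.419 mol is available, so H2O is limiting.
n(CO2) = (1/1) × 1.419 = 1.419 mol
V(CO2) = nRT/P = 1.419 × 62.36 × 505.15 / 2280 = 19.61 L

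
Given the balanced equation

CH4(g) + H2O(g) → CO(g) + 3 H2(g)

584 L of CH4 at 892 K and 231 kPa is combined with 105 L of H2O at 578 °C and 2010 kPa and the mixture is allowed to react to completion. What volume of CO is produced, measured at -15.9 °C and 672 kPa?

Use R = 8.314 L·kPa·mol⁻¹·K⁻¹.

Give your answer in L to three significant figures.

n(CH4) = PV/RT = (231 × 584) / (8.314 × 892) = 18.19 mol
n(H2O) = PV/RT = (2010 × 105) / (8.314 × 851.15) = 29.82 mol
For 18.19 mol CH4, stoichiometry requires (1/1) × 18.19 = 18.19 mol H2O; 29.82 mol is available, so CH4 is limiting.
n(CO) = (1/1) × 18.19 = 18.19 mol
V(CO) = nRT/P = 18.19 × 8.314 × 257.25 / 672 = 57.89 L

57.9 L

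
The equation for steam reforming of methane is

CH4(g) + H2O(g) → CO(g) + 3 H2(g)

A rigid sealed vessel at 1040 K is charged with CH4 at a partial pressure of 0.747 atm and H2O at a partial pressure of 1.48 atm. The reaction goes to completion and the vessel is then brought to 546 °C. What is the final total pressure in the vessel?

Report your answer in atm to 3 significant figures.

2.93 atm

With V and T fixed, P_i ∝ n_i, so the mole ratios apply directly to partial pressures at 1040 K.
P(H2O) required for 0.747 atm of CH4 = (1/1) × 0.747 = 0.7470 atm; available 1.48 atm, so CH4 is limiting.
P(H2O) remaining = 1.48 − (1/1) × 0.747 = 0.7330 atm
P(gaseous products) = (1+3)/1 × 0.747 = 2.988 atm
P_total at 1040 K = 0.7330 + 2.988 = 3.721 atm
Scaling to 546 °C: P = 3.721 × 819.15/1040 = 2.931 atm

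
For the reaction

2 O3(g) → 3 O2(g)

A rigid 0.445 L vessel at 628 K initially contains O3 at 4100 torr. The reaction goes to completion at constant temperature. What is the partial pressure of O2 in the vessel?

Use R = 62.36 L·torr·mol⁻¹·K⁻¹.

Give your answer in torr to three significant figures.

6150 torr

n(O3)₀ = PV/RT = (4100 × 0.445) / (62.36 × 628) = 0.04659 mol
n(O2) = (3/2) × 0.04659 = 0.06989 mol
P(O2) = nRT/V = 0.06989 × 62.36 × 628 / 0.445 = 6151 torr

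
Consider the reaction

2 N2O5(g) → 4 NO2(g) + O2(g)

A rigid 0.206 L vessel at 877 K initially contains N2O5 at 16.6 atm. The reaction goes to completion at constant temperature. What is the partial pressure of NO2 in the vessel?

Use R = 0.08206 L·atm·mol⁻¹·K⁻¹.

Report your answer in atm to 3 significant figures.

33.2 atm

n(N2O5)₀ = PV/RT = (16.6 × 0.206) / (0.08206 × 877) = 0.04752 mol
n(NO2) = (4/2) × 0.04752 = 0.09504 mol
P(NO2) = nRT/V = 0.09504 × 0.08206 × 877 / 0.206 = 33.20 atm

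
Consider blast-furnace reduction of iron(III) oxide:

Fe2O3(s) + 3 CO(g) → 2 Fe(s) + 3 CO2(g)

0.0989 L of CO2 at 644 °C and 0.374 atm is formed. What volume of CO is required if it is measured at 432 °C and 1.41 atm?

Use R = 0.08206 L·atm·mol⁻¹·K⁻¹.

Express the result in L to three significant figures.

0.0202 L

n(CO2) = PV/RT = (0.374 × 0.0989) / (0.08206 × 917.15) = 0.0004915 mol
n(CO) = (3/3) × 0.0004915 = 0.0004915 mol
V = nRT/P = 0.0004915 × 0.08206 × 705.15 / 1.41 = 0.02017 L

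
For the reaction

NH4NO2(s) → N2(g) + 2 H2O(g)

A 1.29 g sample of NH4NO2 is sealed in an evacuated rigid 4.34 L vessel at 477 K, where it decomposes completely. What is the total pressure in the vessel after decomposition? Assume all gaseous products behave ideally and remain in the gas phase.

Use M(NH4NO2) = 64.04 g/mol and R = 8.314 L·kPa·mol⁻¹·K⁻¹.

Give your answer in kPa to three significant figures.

55.2 kPa

n(NH4NO2) = 1.29 / 64.04 = 0.02014 mol
n(gas produced) = (3/1) × 0.02014 = 0.06042 mol
P = nRT/V = 0.06042 × 8.314 × 477 / 4.34 = 55.21 kPa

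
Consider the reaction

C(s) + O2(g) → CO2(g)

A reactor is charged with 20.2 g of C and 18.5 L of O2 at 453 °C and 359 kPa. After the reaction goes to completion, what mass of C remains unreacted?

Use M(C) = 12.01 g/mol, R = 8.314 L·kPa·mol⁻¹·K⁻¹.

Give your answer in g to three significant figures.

n(C) = 20.2 / 12.01 = 1.682 mol
n(O2) = PV/RT = (359 × 18.5) / (8.314 × 726.15) = 1.100 mol
For 1.682 mol C, stoichiometry requires (1/1) × 1.682 = 1.682 mol O2; 1.100 mol is available, so O2 is limiting.
n(C) consumed = (1/1) × 1.100 = 1.100 mol; remaining = 1.682 − 1.100 = 0.5820 mol
m(C) = 0.5820 × 12.01 = 6.990 g

6.99 g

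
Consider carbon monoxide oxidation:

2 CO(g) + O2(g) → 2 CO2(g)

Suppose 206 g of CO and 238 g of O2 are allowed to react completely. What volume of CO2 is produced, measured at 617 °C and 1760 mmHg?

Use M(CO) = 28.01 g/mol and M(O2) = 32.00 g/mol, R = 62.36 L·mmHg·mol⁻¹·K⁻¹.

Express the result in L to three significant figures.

n(CO) = 206 / 28.01 = 7.355 mol
n(O2) = 238 / 32.00 = 7.438 mol
For 7.355 mol CO, stoichiometry requires (1/2) × 7.355 = 3.678 mol O2; 7.438 mol is available, so CO is limiting.
n(CO2) = (2/2) × 7.355 = 7.355 mol
V(CO2) = nRT/P = 7.355 × 62.36 × 890.15 / 1760 = 232.0 L

232 L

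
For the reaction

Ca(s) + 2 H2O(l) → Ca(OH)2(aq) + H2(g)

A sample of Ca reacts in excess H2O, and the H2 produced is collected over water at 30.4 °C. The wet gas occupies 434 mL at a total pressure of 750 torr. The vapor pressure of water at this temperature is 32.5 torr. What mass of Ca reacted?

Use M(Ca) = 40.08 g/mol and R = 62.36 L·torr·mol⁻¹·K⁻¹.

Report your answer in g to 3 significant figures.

0.659 g

P(H2) = 750 − 32.5 = 717.5 torr
n(H2) = PV/RT = (717.5 × 0.4340) / (62.36 × 303.55) = 0.01645 mol
n(Ca) = (1/1) × 0.01645 = 0.01645 mol
m(Ca) = 0.01645 × 40.08 = 0.6593 g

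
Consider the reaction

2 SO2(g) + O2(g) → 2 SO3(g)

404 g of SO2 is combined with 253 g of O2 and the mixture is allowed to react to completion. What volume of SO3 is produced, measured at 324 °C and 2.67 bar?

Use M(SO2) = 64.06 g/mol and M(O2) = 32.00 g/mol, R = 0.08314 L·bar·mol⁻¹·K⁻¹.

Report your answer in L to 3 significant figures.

n(SO2) = 404 / 64.06 = 6.307 mol
n(O2) = 253 / 32.00 = 7.906 mol
For 6.307 mol SO2, stoichiometry requires (1/2) × 6.307 = 3.154 mol O2; 7.906 mol is available, so SO2 is limiting.
n(SO3) = (2/2) × 6.307 = 6.307 mol
V(SO3) = nRT/P = 6.307 × 0.08314 × 597.15 / 2.67 = 117.3 L

117 L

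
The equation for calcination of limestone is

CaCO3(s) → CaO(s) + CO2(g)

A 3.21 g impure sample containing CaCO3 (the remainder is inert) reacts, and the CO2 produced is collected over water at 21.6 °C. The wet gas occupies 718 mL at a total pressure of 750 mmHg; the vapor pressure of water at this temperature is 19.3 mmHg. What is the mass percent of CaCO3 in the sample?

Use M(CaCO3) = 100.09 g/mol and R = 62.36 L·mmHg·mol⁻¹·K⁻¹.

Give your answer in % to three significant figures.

P(CO2) = 750 − 19.3 = 730.7 mmHg
n(CO2) = PV/RT = (730.7 × 0.7180) / (62.36 × 294.75) = 0.02854 mol
n(CaCO3) = (1/1) × 0.02854 = 0.02854 mol
m(CaCO3) = 0.02854 × 100.09 = 2.857 g
%CaCO3 = 2.857 / 3.21 × 100 = 89.00%

89.0 %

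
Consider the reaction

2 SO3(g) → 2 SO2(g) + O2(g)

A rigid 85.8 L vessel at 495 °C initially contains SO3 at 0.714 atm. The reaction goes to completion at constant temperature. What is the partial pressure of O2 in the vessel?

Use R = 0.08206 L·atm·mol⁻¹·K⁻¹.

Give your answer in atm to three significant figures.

n(SO3)₀ = PV/RT = (0.714 × 85.8) / (0.08206 × 768.15) = 0.9719 mol
n(O2) = (1/2) × 0.9719 = 0.4859 mol
P(O2) = nRT/V = 0.4859 × 0.08206 × 768.15 / 85.8 = 0.3570 atm

0.357 atm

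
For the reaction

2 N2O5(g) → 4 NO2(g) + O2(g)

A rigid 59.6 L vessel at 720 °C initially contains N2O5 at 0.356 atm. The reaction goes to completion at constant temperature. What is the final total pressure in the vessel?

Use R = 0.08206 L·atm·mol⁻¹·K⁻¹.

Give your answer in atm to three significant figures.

At constant T and V, P ∝ n(gas): 2 mol gas → 5 mol gas.
P_final = (5/2) × 0.356 = 0.8900 atm

0.890 atm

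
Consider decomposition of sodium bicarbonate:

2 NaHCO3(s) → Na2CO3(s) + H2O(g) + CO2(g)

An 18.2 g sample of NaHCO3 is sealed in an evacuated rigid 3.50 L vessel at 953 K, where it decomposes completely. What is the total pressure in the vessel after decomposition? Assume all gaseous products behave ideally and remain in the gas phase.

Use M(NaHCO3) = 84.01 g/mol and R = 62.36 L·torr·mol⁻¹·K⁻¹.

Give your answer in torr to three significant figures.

n(NaHCO3) = 18.2 / 84.01 = 0.2166 mol
n(gas produced) = (2/2) × 0.2166 = 0.2166 mol
P = nRT/V = 0.2166 × 62.36 × 953 / 3.50 = 3678 torr

3680 torr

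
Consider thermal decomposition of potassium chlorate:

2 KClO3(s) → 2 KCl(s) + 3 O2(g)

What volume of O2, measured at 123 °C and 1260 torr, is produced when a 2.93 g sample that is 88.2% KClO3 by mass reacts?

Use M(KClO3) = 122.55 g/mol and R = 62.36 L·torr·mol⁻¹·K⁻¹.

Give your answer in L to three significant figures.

0.620 L

mass of KClO3 = 2.93 × 88.2/100 = 2.584 g
n(KClO3) = 2.584 / 122.55 = 0.02109 mol
n(O2) = (3/2) × 0.02109 = 0.03164 mol
V = nRT/P = 0.03164 × 62.36 × 396.15 / 1260 = 0.6203 L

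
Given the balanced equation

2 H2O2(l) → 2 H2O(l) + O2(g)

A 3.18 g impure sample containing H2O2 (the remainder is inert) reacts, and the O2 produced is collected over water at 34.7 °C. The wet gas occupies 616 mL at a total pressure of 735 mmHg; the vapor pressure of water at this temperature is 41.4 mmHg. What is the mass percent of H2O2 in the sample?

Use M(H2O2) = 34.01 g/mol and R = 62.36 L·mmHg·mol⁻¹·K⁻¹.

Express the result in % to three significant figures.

47.6 %

P(O2) = 735 − 41.4 = 693.6 mmHg
n(O2) = PV/RT = (693.6 × 0.6160) / (62.36 × 307.85) = 0.02226 mol
n(H2O2) = (2/1) × 0.02226 = 0.04452 mol
m(H2O2) = 0.04452 × 34.01 = 1.514 g
%H2O2 = 1.514 / 3.18 × 100 = 47.61%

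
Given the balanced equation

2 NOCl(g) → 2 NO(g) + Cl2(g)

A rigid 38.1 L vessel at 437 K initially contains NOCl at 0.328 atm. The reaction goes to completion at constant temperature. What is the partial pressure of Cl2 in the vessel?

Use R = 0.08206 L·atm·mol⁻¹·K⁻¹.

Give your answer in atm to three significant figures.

n(NOCl)₀ = PV/RT = (0.328 × 38.1) / (0.08206 × 437) = 0.3485 mol
n(Cl2) = (1/2) × 0.3485 = 0.1742 mol
P(Cl2) = nRT/V = 0.1742 × 0.08206 × 437 / 38.1 = 0.1640 atm

0.164 atm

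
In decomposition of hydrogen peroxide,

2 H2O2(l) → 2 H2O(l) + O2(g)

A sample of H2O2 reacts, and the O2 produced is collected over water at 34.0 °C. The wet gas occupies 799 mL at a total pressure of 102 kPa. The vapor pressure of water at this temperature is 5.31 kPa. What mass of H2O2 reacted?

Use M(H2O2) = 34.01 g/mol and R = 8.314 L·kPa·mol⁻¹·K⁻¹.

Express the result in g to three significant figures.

P(O2) = 102 − 5.31 = 96.69 kPa
n(O2) = PV/RT = (96.69 × 0.7990) / (8.314 × 307.15) = 0.03025 mol
n(H2O2) = (2/1) × 0.03025 = 0.06050 mol
m(H2O2) = 0.06050 × 34.01 = 2.058 g

2.06 g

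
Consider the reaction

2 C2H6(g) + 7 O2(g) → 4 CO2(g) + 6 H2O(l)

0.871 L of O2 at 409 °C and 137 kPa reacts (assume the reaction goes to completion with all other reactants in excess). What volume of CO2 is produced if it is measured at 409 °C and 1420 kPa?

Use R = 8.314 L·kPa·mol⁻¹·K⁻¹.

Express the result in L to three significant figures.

n(O2) = PV/RT = (137 × 0.871) / (8.314 × 682.15) = 0.02104 mol
n(CO2) = (4/7) × 0.02104 = 0.01202 mol
V = nRT/P = 0.01202 × 8.314 × 682.15 / 1420 = 0.04801 L

0.0480 L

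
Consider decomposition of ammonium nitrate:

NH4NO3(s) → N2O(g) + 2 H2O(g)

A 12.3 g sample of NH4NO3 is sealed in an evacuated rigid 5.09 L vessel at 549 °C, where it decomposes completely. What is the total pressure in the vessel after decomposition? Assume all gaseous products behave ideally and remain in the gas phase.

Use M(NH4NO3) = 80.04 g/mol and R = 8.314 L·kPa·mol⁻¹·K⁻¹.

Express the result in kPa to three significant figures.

n(NH4NO3) = 12.3 / 80.04 = 0.1537 mol
n(gas produced) = (3/1) × 0.1537 = 0.4611 mol
P = nRT/V = 0.4611 × 8.314 × 822.15 / 5.09 = 619.2 kPa

619 kPa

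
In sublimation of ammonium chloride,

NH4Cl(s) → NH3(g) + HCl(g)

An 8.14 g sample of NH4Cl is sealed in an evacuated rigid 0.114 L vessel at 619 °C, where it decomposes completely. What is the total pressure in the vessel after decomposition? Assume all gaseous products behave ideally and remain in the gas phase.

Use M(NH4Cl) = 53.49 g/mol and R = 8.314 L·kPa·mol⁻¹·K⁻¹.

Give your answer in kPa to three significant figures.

n(NH4Cl) = 8.14 / 53.49 = 0.1522 mol
n(gas produced) = (2/1) × 0.1522 = 0.3044 mol
P = nRT/V = 0.3044 × 8.314 × 892.15 / 0.114 = 19810 kPa

19800 kPa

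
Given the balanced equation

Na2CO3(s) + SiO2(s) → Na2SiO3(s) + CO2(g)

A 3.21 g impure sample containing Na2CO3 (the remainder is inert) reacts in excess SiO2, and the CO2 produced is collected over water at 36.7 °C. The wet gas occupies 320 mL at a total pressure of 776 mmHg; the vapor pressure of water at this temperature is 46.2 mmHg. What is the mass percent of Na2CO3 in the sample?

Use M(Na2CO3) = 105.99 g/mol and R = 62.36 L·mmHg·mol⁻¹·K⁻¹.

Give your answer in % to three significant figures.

P(CO2) = 776 − 46.2 = 729.8 mmHg
n(CO2) = PV/RT = (729.8 × 0.3200) / (62.36 × 309.85) = 0.01209 mol
n(Na2CO3) = (1/1) × 0.01209 = 0.01209 mol
m(Na2CO3) = 0.01209 × 105.99 = 1.281 g
%Na2CO3 = 1.281 / 3.21 × 100 = 39.91%

39.9 %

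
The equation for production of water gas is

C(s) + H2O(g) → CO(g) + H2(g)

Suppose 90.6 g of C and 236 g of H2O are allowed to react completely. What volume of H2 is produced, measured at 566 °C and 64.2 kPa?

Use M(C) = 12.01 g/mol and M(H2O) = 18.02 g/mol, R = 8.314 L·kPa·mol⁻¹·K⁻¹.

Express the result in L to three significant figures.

n(C) = 90.6 / 12.01 = 7.544 mol
n(H2O) = 236 / 18.02 = 13.10 mol
For 7.544 mol C, stoichiometry requires (1/1) × 7.544 = 7.544 mol H2O; 13.10 mol is available, so C is limiting.
n(H2) = (1/1) × 7.544 = 7.544 mol
V(H2) = nRT/P = 7.544 × 8.314 × 839.15 / 64.2 = 819.8 L

820 L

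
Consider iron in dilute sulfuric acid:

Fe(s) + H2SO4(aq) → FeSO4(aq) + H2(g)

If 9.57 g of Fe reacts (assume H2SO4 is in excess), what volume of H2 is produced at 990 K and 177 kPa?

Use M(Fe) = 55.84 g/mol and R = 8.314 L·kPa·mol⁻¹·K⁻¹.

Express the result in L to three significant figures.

n(Fe) = 9.570 / 55.84 = 0.1714 mol
n(H2) = (1/1) × 0.1714 = 0.1714 mol
V = nRT/P = 0.1714 × 8.314 × 990 / 177 = 7.970 L

7.97 L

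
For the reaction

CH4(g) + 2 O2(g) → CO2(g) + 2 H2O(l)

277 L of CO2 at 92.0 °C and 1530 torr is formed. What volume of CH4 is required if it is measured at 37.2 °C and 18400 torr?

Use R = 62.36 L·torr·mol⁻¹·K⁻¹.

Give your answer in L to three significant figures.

19.6 L

n(CO2) = PV/RT = (1530 × 277) / (62.36 × 365.15) = 18.61 mol
n(CH4) = (1/1) × 18.61 = 18.61 mol
V = nRT/P = 18.61 × 62.36 × 310.35 / 18400 = 19.57 L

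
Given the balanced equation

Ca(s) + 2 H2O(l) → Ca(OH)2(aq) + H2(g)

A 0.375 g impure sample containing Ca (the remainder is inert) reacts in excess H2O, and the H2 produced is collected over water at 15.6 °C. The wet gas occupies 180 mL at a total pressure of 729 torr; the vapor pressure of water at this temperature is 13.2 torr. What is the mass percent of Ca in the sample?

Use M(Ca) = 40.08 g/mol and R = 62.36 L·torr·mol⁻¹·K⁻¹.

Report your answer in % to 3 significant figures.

76.5 %

P(H2) = 729 − 13.2 = 715.8 torr
n(H2) = PV/RT = (715.8 × 0.1800) / (62.36 × 288.75) = 0.007155 mol
n(Ca) = (1/1) × 0.007155 = 0.007155 mol
m(Ca) = 0.007155 × 40.08 = 0.2868 g
%Ca = 0.2868 / 0.375 × 100 = 76.48%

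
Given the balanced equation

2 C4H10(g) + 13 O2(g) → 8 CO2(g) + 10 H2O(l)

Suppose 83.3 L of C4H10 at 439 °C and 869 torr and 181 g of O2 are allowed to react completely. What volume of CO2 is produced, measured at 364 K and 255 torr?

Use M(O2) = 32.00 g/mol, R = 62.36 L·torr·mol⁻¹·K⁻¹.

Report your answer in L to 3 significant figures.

310 L

n(C4H10) = PV/RT = (869 × 83.3) / (62.36 × 712.15) = 1.630 mol
n(O2) = 181 / 32.00 = 5.656 mol
For 1.630 mol C4H10, stoichiometry requires (13/2) × 1.630 = 10.59 mol O2; 5.656 mol is available, so O2 is limiting.
n(CO2) = (8/13) × 5.656 = 3.481 mol
V(CO2) = nRT/P = 3.481 × 62.36 × 364 / 255 = 309.9 L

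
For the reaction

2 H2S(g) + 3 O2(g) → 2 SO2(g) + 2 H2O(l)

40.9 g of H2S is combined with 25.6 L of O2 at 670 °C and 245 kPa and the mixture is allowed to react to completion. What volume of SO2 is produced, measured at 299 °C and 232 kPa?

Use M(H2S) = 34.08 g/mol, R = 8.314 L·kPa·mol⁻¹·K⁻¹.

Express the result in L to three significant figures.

10.9 L

n(H2S) = 40.9 / 34.08 = 1.200 mol
n(O2) = PV/RT = (245 × 25.6) / (8.314 × 943.15) = 0.7999 mol
For 1.200 mol H2S, stoichiometry requires (3/2) × 1.200 = 1.800 mol O2; 0.7999 mol is available, so O2 is limiting.
n(SO2) = (2/3) × 0.7999 = 0.5333 mol
V(SO2) = nRT/P = 0.5333 × 8.314 × 572.15 / 232 = 10.93 L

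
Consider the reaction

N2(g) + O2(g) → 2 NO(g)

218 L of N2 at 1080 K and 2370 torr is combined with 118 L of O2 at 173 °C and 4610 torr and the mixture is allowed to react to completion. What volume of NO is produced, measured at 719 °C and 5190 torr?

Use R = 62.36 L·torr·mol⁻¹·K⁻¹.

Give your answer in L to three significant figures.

183 L

n(N2) = PV/RT = (2370 × 218) / (62.36 × 1080) = 7.671 mol
n(O2) = PV/RT = (4610 × 118) / (62.36 × 446.15) = 19.55 mol
For 7.671 mol N2, stoichiometry requires (1/1) × 7.671 = 7.671 mol O2; 19.55 mol is available, so N2 is limiting.
n(NO) = (2/1) × 7.671 = 15.34 mol
V(NO) = nRT/P = 15.34 × 62.36 × 992.15 / 5190 = 182.9 L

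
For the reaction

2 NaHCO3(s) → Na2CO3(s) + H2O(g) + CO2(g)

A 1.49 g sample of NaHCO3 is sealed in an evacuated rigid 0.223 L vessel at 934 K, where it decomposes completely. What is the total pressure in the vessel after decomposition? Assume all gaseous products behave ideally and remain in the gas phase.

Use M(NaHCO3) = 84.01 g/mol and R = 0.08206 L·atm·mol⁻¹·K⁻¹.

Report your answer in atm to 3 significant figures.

6.10 atm

n(NaHCO3) = 1.49 / 84.01 = 0.01774 mol
n(gas produced) = (2/2) × 0.01774 = 0.01774 mol
P = nRT/V = 0.01774 × 0.08206 × 934 / 0.223 = 6.097 atm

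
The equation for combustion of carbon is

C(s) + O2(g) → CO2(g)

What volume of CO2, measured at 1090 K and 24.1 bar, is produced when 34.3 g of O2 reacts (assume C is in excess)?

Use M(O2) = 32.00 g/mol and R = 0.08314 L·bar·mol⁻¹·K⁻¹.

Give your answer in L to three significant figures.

4.03 L

n(O2) = 34.30 / 32.00 = 1.072 mol
n(CO2) = (1/1) × 1.072 = 1.072 mol
V = nRT/P = 1.072 × 0.08314 × 1090 / 24.1 = 4.031 L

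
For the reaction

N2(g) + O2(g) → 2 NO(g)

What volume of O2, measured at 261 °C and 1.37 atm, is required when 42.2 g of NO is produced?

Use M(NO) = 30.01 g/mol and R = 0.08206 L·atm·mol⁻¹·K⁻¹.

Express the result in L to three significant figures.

22.5 L

n(NO) = 42.20 / 30.01 = 1.406 mol
n(O2) = (1/2) × 1.406 = 0.7030 mol
V = nRT/P = 0.7030 × 0.08206 × 534.15 / 1.37 = 22.49 L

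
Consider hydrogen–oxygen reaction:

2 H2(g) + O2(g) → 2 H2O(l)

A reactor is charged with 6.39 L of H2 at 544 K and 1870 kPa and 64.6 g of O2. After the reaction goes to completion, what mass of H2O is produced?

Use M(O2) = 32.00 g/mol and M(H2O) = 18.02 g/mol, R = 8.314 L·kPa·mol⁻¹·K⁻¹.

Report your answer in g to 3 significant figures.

n(H2) = PV/RT = (1870 × 6.39) / (8.314 × 544) = 2.642 mol
n(O2) = 64.6 / 32.00 = 2.019 mol
For 2.642 mol H2, stoichiometry requires (1/2) × 2.642 = 1.321 mol O2; 2.019 mol is available, so H2 is limiting.
n(H2O) = (2/2) × 2.642 = 2.642 mol
m(H2O) = 2.642 × 18.02 = 47.61 g

47.6 g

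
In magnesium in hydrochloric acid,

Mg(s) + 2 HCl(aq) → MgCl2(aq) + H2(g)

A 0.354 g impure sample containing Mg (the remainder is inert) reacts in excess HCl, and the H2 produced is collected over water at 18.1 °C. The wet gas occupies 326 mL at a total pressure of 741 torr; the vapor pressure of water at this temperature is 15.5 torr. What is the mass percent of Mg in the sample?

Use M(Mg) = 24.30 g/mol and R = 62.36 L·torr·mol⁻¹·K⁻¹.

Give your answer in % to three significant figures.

P(H2) = 741 − 15.5 = 725.5 torr
n(H2) = PV/RT = (725.5 × 0.3260) / (62.36 × 291.25) = 0.01302 mol
n(Mg) = (1/1) × 0.01302 = 0.01302 mol
m(Mg) = 0.01302 × 24.30 = 0.3164 g
%Mg = 0.3164 / 0.354 × 100 = 89.38%

89.4 %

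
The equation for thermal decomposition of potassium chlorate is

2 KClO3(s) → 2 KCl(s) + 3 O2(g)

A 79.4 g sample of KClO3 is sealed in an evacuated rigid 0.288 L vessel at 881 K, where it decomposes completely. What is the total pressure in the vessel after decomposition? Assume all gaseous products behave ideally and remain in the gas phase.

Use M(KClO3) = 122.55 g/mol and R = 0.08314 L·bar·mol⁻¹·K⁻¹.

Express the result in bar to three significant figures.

n(KClO3) = 79.4 / 122.55 = 0.6479 mol
n(gas produced) = (3/2) × 0.6479 = 0.9719 mol
P = nRT/V = 0.9719 × 0.08314 × 881 / 0.288 = 247.2 bar

247 bar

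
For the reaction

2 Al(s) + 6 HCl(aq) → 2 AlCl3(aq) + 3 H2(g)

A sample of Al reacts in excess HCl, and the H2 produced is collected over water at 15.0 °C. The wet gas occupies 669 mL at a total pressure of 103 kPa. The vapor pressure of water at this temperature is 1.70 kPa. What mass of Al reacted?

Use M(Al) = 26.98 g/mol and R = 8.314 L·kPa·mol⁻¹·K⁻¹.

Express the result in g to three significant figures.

P(H2) = 103 − 1.70 = 101.3 kPa
n(H2) = PV/RT = (101.3 × 0.6690) / (8.314 × 288.15) = 0.02829 mol
n(Al) = (2/3) × 0.02829 = 0.01886 mol
m(Al) = 0.01886 × 26.98 = 0.5088 g

0.509 g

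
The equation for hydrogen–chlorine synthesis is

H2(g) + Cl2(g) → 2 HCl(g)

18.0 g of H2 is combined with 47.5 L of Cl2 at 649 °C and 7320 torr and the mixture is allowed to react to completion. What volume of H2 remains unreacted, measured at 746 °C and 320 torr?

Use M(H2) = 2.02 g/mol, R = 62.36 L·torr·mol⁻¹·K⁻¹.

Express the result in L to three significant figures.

n(H2) = 18.0 / 2.02 = 8.911 mol
n(Cl2) = PV/RT = (7320 × 47.5) / (62.36 × 922.15) = 6.046 mol
For 8.911 mol H2, stoichiometry requires (1/1) × 8.911 = 8.911 mol Cl2; 6.046 mol is available, so Cl2 is limiting.
n(H2) consumed = (1/1) × 6.046 = 6.046 mol; remaining = 8.911 − 6.046 = 2.865 mol
V(H2) = nRT/P = 2.865 × 62.36 × 1019.15 / 320 = 569.0 L

569 L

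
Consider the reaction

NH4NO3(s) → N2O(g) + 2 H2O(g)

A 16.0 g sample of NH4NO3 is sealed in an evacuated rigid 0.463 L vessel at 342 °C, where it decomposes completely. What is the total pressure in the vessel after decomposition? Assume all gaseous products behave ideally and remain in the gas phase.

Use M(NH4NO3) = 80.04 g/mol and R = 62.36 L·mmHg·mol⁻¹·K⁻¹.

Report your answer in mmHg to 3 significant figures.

n(NH4NO3) = 16.0 / 80.04 = 0.1999 mol
n(gas produced) = (3/1) × 0.1999 = 0.5997 mol
P = nRT/V = 0.5997 × 62.36 × 615.15 / 0.463 = 49690 mmHg

49700 mmHg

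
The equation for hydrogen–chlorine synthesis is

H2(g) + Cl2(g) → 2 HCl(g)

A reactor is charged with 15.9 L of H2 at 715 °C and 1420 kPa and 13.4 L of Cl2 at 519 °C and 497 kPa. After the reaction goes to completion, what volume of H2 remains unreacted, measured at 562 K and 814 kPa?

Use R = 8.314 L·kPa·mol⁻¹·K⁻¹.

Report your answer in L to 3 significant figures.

9.97 L

n(H2) = PV/RT = (1420 × 15.9) / (8.314 × 988.15) = 2.748 mol
n(Cl2) = PV/RT = (497 × 13.4) / (8.314 × 792.15) = 1.011 mol
For 2.748 mol H2, stoichiometry requires (1/1) × 2.748 = 2.748 mol Cl2; 1.011 mol is available, so Cl2 is limiting.
n(H2) consumed = (1/1) × 1.011 = 1.011 mol; remaining = 2.748 − 1.011 = 1.737 mol
V(H2) = nRT/P = 1.737 × 8.314 × 562 / 814 = 9.971 L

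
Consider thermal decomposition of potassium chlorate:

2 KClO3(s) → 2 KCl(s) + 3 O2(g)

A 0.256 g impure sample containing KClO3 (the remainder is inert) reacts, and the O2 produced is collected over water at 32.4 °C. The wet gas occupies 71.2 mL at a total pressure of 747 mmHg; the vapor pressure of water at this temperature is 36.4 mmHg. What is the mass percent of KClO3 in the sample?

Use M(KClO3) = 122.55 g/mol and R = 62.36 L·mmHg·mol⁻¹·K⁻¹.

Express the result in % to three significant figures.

84.7 %

P(O2) = 747 − 36.4 = 710.6 mmHg
n(O2) = PV/RT = (710.6 × 0.07120) / (62.36 × 305.55) = 0.002655 mol
n(KClO3) = (2/3) × 0.002655 = 0.001770 mol
m(KClO3) = 0.001770 × 122.55 = 0.2169 g
%KClO3 = 0.2169 / 0.256 × 100 = 84.73%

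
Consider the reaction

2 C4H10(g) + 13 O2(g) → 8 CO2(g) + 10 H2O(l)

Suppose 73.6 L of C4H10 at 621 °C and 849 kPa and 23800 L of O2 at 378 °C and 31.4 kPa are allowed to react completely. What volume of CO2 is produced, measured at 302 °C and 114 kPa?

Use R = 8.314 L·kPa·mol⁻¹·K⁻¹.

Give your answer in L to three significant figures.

n(C4H10) = PV/RT = (849 × 73.6) / (8.314 × 894.15) = 8.406 mol
n(O2) = PV/RT = (31.4 × 23800) / (8.314 × 651.15) = 138.0 mol
For 8.406 mol C4H10, stoichiometry requires (13/2) × 8.406 = 54.64 mol O2; 138.0 mol is available, so C4H10 is limiting.
n(CO2) = (8/2) × 8.406 = 33.62 mol
V(CO2) = nRT/P = 33.62 × 8.314 × 575.15 / 114 = 1410 L

1410 L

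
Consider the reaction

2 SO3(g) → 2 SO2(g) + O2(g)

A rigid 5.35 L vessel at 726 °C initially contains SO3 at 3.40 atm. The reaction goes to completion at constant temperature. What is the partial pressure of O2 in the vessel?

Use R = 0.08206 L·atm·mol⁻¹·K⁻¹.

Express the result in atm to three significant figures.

1.70 atm

n(SO3)₀ = PV/RT = (3.40 × 5.35) / (0.08206 × 999.15) = 0.2219 mol
n(O2) = (1/2) × 0.2219 = 0.1109 mol
P(O2) = nRT/V = 0.1109 × 0.08206 × 999.15 / 5.35 = 1.700 atm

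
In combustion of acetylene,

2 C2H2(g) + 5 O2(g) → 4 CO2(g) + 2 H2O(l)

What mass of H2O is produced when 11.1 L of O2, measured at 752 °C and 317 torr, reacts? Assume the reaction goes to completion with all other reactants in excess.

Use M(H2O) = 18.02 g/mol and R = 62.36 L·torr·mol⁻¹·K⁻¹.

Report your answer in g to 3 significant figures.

0.397 g

n(O2) = PV/RT = (317 × 11.1) / (62.36 × 1025.15) = 0.05504 mol
n(H2O) = (2/5) × 0.05504 = 0.02202 mol
m(H2O) = 0.02202 × 18.02 = 0.3968 g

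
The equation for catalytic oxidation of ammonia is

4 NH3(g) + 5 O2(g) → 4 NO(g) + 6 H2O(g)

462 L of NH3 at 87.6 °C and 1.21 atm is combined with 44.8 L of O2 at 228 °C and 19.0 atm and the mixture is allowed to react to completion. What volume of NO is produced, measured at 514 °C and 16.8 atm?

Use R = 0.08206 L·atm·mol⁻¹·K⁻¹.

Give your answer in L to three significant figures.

n(NH3) = PV/RT = (1.21 × 462) / (0.08206 × 360.75) = 18.88 mol
n(O2) = PV/RT = (19.0 × 44.8) / (0.08206 × 501.15) = 20.70 mol
For 18.88 mol NH3, stoichiometry requires (5/4) × 18.88 = 23.60 mol O2; 20.70 mol is available, so O2 is limiting.
n(NO) = (4/5) × 20.70 = 16.56 mol
V(NO) = nRT/P = 16.56 × 0.08206 × 787.15 / 16.8 = 63.67 L

63.7 L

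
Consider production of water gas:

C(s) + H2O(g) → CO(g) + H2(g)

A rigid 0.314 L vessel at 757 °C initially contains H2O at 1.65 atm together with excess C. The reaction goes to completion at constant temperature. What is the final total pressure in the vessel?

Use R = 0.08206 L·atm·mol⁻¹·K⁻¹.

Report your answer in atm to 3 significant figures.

3.30 atm

Rigid vessel, constant T ⇒ P scales with total gas moles (1 → 2).
P_final = (2/1) × 1.65 = 3.300 atm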